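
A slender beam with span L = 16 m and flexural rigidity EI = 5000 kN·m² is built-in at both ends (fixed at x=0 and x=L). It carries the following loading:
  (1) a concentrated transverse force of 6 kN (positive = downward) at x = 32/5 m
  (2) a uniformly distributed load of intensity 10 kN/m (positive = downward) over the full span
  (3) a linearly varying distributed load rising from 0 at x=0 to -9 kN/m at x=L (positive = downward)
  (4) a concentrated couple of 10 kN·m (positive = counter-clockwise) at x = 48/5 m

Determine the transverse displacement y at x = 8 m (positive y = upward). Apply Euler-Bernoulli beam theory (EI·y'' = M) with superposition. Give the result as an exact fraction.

y(8) = -50576/234375 m

Load 1 — point force P=6 kN at a=32/5 m (b=L-a=48/5):
  y_1 = -Pa²(L-x)²(3bL-(3b+a)(L-x))/(6L³EI)  [x>a] = -6·(32/5)²·(16-8)²·(3·(48/5)·16-(3·(48/5)+(32/5))·(16-8))/(6·16³·5000) = -1792/78125 m
Load 2 — uniform load w=10 kN/m over full span:
  y_2 = -wx²(L-x)²/(24EI) = -10·8²·(16-8)²/(24·5000) = -128/375 m
Load 3 — triangular load w₀=-9 kN/m (0→w₀ over full span):
  y_3 = -w₀x²(L-x)²(x+2L)/(120LEI) = -(-9)·8²·(16-8)²·(8+2·16)/(120·16·5000) = 96/625 m
Load 4 — applied couple M₀=10 kN·m at a=48/5 m (b=L-a=32/5):
  y_4 = (R_Ax³/6 - M_Ax²/2)/EI  [x≤a] with R_A=9/10, M_A=16/5 = ((9/10)·8³/6 - (16/5)·8²/2)/5000 = -16/3125 m
Superposition: y = Σ y_i = -50576/234375 m ≈ -0.215791 m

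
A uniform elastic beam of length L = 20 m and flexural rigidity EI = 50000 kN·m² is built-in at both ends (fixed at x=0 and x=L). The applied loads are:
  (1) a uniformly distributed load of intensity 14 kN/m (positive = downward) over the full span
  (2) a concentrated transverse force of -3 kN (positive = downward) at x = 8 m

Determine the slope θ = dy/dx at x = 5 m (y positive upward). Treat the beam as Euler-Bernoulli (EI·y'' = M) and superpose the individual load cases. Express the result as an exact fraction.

Load 1 — uniform load w=14 kN/m over full span:
  θ_1 = -wx(L-x)(L-2x)/(12EI) = -14·5·(20-5)·(20-2·5)/(12·50000) = -7/400 rad
Load 2 — point force P=-3 kN at a=8 m (b=L-a=12):
  θ_2 = -Pb²x(2aL-(3a+b)x)/(2L³EI)  [x≤a] = -(-3)·12²·5·(2·8·20-(3·8+12)·5)/(2·20³·50000) = 189/500000 rad
Superposition: θ = Σ θ_i = -8561/500000 rad ≈ -0.017122 rad

θ(5) = -8561/500000 rad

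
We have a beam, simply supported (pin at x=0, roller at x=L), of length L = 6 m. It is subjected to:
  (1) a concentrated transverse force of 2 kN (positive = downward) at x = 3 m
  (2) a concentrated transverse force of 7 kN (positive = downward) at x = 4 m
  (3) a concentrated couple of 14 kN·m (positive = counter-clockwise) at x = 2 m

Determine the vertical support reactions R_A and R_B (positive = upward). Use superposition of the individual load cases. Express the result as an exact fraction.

Load 1 — point force P=2 kN at a=3 m (b=L-a=3):
  R_A = Pb/L = 2·3/6 = 1 kN
  R_B = Pa/L = 2·3/6 = 1 kN
Load 2 — point force P=7 kN at a=4 m (b=L-a=2):
  R_A = Pb/L = 7·2/6 = 7/3 kN
  R_B = Pa/L = 7·4/6 = 14/3 kN
Load 3 — applied couple M₀=14 kN·m at a=2 m (b=L-a=4):
  R_A = M₀/L = 14/6 = 7/3 kN
  R_B = -M₀/L = -14/6 = -7/3 kN
Superposition: R_A = 17/3 kN, R_B = 10/3 kN

R_A = 17/3 kN, R_B = 10/3 kN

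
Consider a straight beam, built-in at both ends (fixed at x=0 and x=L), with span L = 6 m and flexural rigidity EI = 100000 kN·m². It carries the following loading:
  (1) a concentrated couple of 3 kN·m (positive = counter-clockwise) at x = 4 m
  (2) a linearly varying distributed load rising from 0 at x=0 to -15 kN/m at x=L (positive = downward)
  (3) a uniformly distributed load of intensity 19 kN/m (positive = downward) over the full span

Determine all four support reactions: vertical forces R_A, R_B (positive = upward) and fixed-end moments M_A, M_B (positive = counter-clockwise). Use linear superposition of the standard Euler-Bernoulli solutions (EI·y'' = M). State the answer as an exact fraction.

R_A = 265/6 kN, M_A = 40 kN·m, R_B = 149/6 kN, M_B = -30 kN·m

Load 1 — applied couple M₀=3 kN·m at a=4 m (b=L-a=2):
  R_A = 6M₀ab/L³ = 6·3·4·2/6³ = 2/3 kN
  M_A = M₀b(2a-b)/L² = 3·2·(2·4-2)/6² = 1 kN·m
  R_B = -6M₀ab/L³ = -6·3·4·2/6³ = -2/3 kN
  M_B = M₀a(2b-a)/L² = 3·4·(2·2-4)/6² = 0 kN·m
Load 2 — triangular load w₀=-15 kN/m (0→w₀ over full span):
  R_A = 3w₀L/20 = 3·(-15)·6/20 = -27/2 kN
  M_A = w₀L²/30 = (-15)·6²/30 = -18 kN·m
  R_B = 7w₀L/20 = 7·(-15)·6/20 = -63/2 kN
  M_B = -w₀L²/20 = -(-15)·6²/20 = 27 kN·m
Load 3 — uniform load w=19 kN/m over full span:
  R_A = wL/2 = 19·6/2 = 57 kN
  M_A = wL²/12 = 19·6²/12 = 57 kN·m
  R_B = wL/2 = 19·6/2 = 57 kN
  M_B = -wL²/12 = -19·6²/12 = -57 kN·m
Superposition: R_A = 265/6 kN, M_A = 40 kN·m, R_B = 149/6 kN, M_B = -30 kN·m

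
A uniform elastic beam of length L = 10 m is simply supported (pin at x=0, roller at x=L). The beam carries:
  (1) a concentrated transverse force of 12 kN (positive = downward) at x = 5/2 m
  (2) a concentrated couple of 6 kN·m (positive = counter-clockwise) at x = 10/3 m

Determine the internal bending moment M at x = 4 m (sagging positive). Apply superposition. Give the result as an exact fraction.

Load 1 — point force P=12 kN at a=5/2 m (b=L-a=15/2):
  M_1 = Pa(L-x)/L  [x>a] = 12·(5/2)·(10-4)/10 = 18 kN·m
Load 2 — applied couple M₀=6 kN·m at a=10/3 m (b=L-a=20/3):
  M_2 = M₀x/L - M₀  [x>a] = 6·4/10 - 6 = -18/5 kN·m
Superposition: M = Σ M_i = 72/5 kN·m ≈ 14.400000 kN·m

M(4) = 72/5 kN·m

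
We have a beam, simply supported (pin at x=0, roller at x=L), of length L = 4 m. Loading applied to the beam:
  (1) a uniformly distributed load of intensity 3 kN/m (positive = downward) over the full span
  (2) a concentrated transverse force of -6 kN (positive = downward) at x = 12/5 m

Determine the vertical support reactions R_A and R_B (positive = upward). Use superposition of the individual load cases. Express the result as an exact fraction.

R_A = 18/5 kN, R_B = 12/5 kN

Load 1 — uniform load w=3 kN/m over full span:
  R_A = wL/2 = 3·4/2 = 6 kN
  R_B = wL/2 = 3·4/2 = 6 kN
Load 2 — point force P=-6 kN at a=12/5 m (b=L-a=8/5):
  R_A = Pb/L = (-6)·(8/5)/4 = -12/5 kN
  R_B = Pa/L = (-6)·(12/5)/4 = -18/5 kN
Superposition: R_A = 18/5 kN, R_B = 12/5 kN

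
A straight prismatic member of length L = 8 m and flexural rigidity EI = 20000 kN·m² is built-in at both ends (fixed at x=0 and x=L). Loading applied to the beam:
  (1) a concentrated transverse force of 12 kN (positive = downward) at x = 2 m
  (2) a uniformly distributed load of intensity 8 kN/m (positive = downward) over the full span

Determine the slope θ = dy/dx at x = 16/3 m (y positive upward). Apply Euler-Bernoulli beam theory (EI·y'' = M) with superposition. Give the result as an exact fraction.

θ(16/3) = 31/20250 rad

Load 1 — point force P=12 kN at a=2 m (b=L-a=6):
  θ_1 = Pa²(L-x)(2bL-(3b+a)(L-x))/(2L³EI)  [x>a] = 12·2²·(8-(16/3))·(2·6·8-(3·6+2)·(8-(16/3)))/(2·8³·20000) = 1/3750 rad
Load 2 — uniform load w=8 kN/m over full span:
  θ_2 = -wx(L-x)(L-2x)/(12EI) = -8·(16/3)·(8-(16/3))·(8-2·(16/3))/(12·20000) = 64/50625 rad
Superposition: θ = Σ θ_i = 31/20250 rad ≈ 0.001531 rad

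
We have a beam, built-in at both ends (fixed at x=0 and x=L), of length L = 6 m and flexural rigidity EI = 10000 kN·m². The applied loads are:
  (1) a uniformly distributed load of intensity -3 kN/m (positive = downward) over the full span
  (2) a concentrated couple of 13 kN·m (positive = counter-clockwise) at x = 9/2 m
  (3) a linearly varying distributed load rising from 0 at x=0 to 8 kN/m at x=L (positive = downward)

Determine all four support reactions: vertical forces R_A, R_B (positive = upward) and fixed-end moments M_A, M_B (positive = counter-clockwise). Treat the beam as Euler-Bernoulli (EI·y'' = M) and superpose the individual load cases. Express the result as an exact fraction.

R_A = 51/80 kN, M_A = 373/80 kN·m, R_B = 429/80 kN, M_B = -627/80 kN·m

Load 1 — uniform load w=-3 kN/m over full span:
  R_A = wL/2 = (-3)·6/2 = -9 kN
  M_A = wL²/12 = (-3)·6²/12 = -9 kN·m
  R_B = wL/2 = (-3)·6/2 = -9 kN
  M_B = -wL²/12 = -(-3)·6²/12 = 9 kN·m
Load 2 — applied couple M₀=13 kN·m at a=9/2 m (b=L-a=3/2):
  R_A = 6M₀ab/L³ = 6·13·(9/2)·(3/2)/6³ = 39/16 kN
  M_A = M₀b(2a-b)/L² = 13·(3/2)·(2·(9/2)-(3/2))/6² = 65/16 kN·m
  R_B = -6M₀ab/L³ = -6·13·(9/2)·(3/2)/6³ = -39/16 kN
  M_B = M₀a(2b-a)/L² = 13·(9/2)·(2·(3/2)-(9/2))/6² = -39/16 kN·m
Load 3 — triangular load w₀=8 kN/m (0→w₀ over full span):
  R_A = 3w₀L/20 = 3·8·6/20 = 36/5 kN
  M_A = w₀L²/30 = 8·6²/30 = 48/5 kN·m
  R_B = 7w₀L/20 = 7·8·6/20 = 84/5 kN
  M_B = -w₀L²/20 = -8·6²/20 = -72/5 kN·m
Superposition: R_A = 51/80 kN, M_A = 373/80 kN·m, R_B = 429/80 kN, M_B = -627/80 kN·m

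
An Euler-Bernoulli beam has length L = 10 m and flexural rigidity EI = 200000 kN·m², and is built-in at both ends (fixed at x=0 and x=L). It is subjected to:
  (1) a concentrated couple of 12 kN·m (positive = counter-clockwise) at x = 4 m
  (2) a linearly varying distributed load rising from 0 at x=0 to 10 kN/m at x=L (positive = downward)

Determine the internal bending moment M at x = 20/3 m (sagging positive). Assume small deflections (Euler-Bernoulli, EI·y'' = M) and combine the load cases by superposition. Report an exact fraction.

Load 1 — applied couple M₀=12 kN·m at a=4 m (b=L-a=6):
  M_1 = R_Ax - M_A - M₀  [x>a] with R_A=216/125, M_A=36/25 = (216/125)·(20/3) - (36/25) - 12 = -48/25 kN·m
Load 2 — triangular load w₀=10 kN/m (0→w₀ over full span):
  M_2 = 3w₀Lx/20 - w₀L²/30 - w₀x³/(6L) = 3·10·10·(20/3)/20 - 10·10²/30 - 10·(20/3)³/(6·10) = 1400/81 kN·m
Superposition: M = Σ M_i = 31112/2025 kN·m ≈ 15.363951 kN·m

M(20/3) = 31112/2025 kN·m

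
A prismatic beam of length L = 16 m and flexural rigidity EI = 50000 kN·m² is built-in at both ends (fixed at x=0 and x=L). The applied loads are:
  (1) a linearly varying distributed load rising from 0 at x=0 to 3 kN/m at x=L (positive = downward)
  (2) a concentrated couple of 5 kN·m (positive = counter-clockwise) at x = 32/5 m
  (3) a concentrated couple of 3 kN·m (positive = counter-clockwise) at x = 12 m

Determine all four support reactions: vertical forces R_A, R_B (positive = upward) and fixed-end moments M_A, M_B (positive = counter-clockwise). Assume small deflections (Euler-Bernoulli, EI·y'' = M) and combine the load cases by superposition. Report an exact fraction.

R_A = 5031/640 kN, M_A = 2171/80 kN·m, R_B = 10329/640 kN, M_B = -2989/80 kN·m

Load 1 — triangular load w₀=3 kN/m (0→w₀ over full span):
  R_A = 3w₀L/20 = 3·3·16/20 = 36/5 kN
  M_A = w₀L²/30 = 3·16²/30 = 128/5 kN·m
  R_B = 7w₀L/20 = 7·3·16/20 = 84/5 kN
  M_B = -w₀L²/20 = -3·16²/20 = -192/5 kN·m
Load 2 — applied couple M₀=5 kN·m at a=32/5 m (b=L-a=48/5):
  R_A = 6M₀ab/L³ = 6·5·(32/5)·(48/5)/16³ = 9/20 kN
  M_A = M₀b(2a-b)/L² = 5·(48/5)·(2·(32/5)-(48/5))/16² = 3/5 kN·m
  R_B = -6M₀ab/L³ = -6·5·(32/5)·(48/5)/16³ = -9/20 kN
  M_B = M₀a(2b-a)/L² = 5·(32/5)·(2·(48/5)-(32/5))/16² = 8/5 kN·m
Load 3 — applied couple M₀=3 kN·m at a=12 m (b=L-a=4):
  R_A = 6M₀ab/L³ = 6·3·12·4/16³ = 27/128 kN
  M_A = M₀b(2a-b)/L² = 3·4·(2·12-4)/16² = 15/16 kN·m
  R_B = -6M₀ab/L³ = -6·3·12·4/16³ = -27/128 kN
  M_B = M₀a(2b-a)/L² = 3·12·(2·4-12)/16² = -9/16 kN·m
Superposition: R_A = 5031/640 kN, M_A = 2171/80 kN·m, R_B = 10329/640 kN, M_B = -2989/80 kN·m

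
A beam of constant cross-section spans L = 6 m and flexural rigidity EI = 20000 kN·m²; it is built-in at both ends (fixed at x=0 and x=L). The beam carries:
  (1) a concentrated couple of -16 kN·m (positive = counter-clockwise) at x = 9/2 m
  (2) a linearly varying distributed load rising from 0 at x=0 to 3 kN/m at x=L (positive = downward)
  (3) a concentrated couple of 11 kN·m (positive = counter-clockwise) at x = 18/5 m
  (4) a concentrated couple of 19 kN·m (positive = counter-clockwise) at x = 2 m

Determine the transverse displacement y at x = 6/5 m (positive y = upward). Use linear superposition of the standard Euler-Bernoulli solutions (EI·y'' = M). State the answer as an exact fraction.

Load 1 — applied couple M₀=-16 kN·m at a=9/2 m (b=L-a=3/2):
  y_1 = (R_Ax³/6 - M_Ax²/2)/EI  [x≤a] with R_A=-3, M_A=-5 = ((-3)·(6/5)³/6 - (-5)·(6/5)²/2)/20000 = 171/1250000 m
Load 2 — triangular load w₀=3 kN/m (0→w₀ over full span):
  y_2 = -w₀x²(L-x)²(x+2L)/(120LEI) = -3·(6/5)²·(6-(6/5))²·((6/5)+2·6)/(120·6·20000) = -891/9765625 m
Load 3 — applied couple M₀=11 kN·m at a=18/5 m (b=L-a=12/5):
  y_3 = (R_Ax³/6 - M_Ax²/2)/EI  [x≤a] with R_A=66/25, M_A=88/25 = ((66/25)·(6/5)³/6 - (88/25)·(6/5)²/2)/20000 = -693/7812500 m
Load 4 — applied couple M₀=19 kN·m at a=2 m (b=L-a=4):
  y_4 = (R_Ax³/6 - M_Ax²/2)/EI  [x≤a] with R_A=38/9, M_A=0 = ((38/9)·(6/5)³/6 - 0·(6/5)²/2)/20000 = 19/312500 m
Superposition: y = Σ y_i = 2759/156250000 m ≈ 0.000018 m

y(6/5) = 2759/156250000 m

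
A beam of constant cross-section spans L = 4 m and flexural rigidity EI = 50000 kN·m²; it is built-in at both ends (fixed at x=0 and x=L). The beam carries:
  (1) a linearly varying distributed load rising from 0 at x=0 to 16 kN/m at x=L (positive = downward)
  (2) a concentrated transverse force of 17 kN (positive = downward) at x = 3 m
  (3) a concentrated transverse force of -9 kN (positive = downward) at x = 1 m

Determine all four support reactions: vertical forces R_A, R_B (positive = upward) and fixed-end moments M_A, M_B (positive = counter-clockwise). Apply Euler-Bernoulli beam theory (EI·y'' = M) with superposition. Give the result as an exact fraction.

Load 1 — triangular load w₀=16 kN/m (0→w₀ over full span):
  R_A = 3w₀L/20 = 3·16·4/20 = 48/5 kN
  M_A = w₀L²/30 = 16·4²/30 = 128/15 kN·m
  R_B = 7w₀L/20 = 7·16·4/20 = 112/5 kN
  M_B = -w₀L²/20 = -16·4²/20 = -64/5 kN·m
Load 2 — point force P=17 kN at a=3 m (b=L-a=1):
  R_A = Pb²(3a+b)/L³ = 17·1²·(3·3+1)/4³ = 85/32 kN
  M_A = Pab²/L² = 17·3·1²/4² = 51/16 kN·m
  R_B = Pa²(a+3b)/L³ = 17·3²·(3+3·1)/4³ = 459/32 kN
  M_B = -Pa²b/L² = -17·3²·1/4² = -153/16 kN·m
Load 3 — point force P=-9 kN at a=1 m (b=L-a=3):
  R_A = Pb²(3a+b)/L³ = (-9)·3²·(3·1+3)/4³ = -243/32 kN
  M_A = Pab²/L² = (-9)·1·3²/4² = -81/16 kN·m
  R_B = Pa²(a+3b)/L³ = (-9)·1²·(1+3·3)/4³ = -45/32 kN
  M_B = -Pa²b/L² = -(-9)·1²·3/4² = 27/16 kN·m
Superposition: R_A = 373/80 kN, M_A = 799/120 kN·m, R_B = 2827/80 kN, M_B = -827/40 kN·m

R_A = 373/80 kN, M_A = 799/120 kN·m, R_B = 2827/80 kN, M_B = -827/40 kN·m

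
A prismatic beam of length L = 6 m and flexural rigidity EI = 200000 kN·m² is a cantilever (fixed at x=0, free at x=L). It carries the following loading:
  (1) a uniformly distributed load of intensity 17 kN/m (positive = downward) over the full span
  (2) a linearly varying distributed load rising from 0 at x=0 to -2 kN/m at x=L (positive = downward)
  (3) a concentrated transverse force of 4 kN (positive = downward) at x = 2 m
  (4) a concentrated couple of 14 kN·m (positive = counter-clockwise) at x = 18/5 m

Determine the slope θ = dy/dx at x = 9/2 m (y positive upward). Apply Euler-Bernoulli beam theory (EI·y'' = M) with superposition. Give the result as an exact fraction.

θ(9/2) = -324539/128000000 rad

Load 1 — uniform load w=17 kN/m over full span:
  θ_1 = -wx(x²-3Lx+3L²)/(6EI) = -17·(9/2)·((9/2)²-3·6·(9/2)+3·6²)/(6·200000) = -9639/3200000 rad
Load 2 — triangular load w₀=-2 kN/m (0→w₀ over full span):
  θ_2 = (w₀Lx²/4-w₀L²x/3-w₀x⁴/(24L))/EI = ((-2)·6·(9/2)²/4-(-2)·6²·(9/2)/3-(-2)·(9/2)⁴/(24·6))/200000 = 6777/25600000 rad
Load 3 — point force P=4 kN at a=2 m (b=L-a=4):
  θ_3 = -Pa²/(2EI)  [x>a] = -4·2²/(2·200000) = -1/25000 rad
Load 4 — applied couple M₀=14 kN·m at a=18/5 m (b=L-a=12/5):
  θ_4 = M₀a/EI  [x>a] = 14·(18/5)/200000 = 63/250000 rad
Superposition: θ = Σ θ_i = -324539/128000000 rad ≈ -0.002535 rad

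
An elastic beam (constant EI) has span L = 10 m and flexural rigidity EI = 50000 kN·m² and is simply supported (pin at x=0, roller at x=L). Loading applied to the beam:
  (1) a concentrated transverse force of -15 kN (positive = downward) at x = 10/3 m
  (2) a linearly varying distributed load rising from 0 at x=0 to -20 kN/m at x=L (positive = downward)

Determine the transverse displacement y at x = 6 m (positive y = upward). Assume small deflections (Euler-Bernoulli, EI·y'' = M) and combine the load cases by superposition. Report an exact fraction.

Load 1 — point force P=-15 kN at a=10/3 m (b=L-a=20/3):
  y_1 = -Pa(L-x)(2Lx-a²-x²)/(6LEI)  [x>a] = -(-15)·(10/3)·(10-6)·(2·10·6-(10/3)²-6²)/(6·10·50000) = 82/16875 m
Load 2 — triangular load w₀=-20 kN/m (0→w₀ over full span):
  y_2 = -w₀x(7L⁴-10L²x²+3x⁴)/(360LEI) = -(-20)·6·(7·10⁴-10·10²·6²+3·6⁴)/(360·10·50000) = 1184/46875 m
Superposition: y = Σ y_i = 12706/421875 m ≈ 0.030118 m

y(6) = 12706/421875 m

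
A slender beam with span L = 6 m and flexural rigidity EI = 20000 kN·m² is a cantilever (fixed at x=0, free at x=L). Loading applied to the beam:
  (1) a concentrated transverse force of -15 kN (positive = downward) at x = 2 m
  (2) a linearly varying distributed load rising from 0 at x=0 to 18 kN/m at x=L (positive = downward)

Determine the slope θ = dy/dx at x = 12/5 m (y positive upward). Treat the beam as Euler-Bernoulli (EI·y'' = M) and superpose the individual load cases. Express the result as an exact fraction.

θ(12/5) = -105321/6250000 rad

Load 1 — point force P=-15 kN at a=2 m (b=L-a=4):
  θ_1 = -Pa²/(2EI)  [x>a] = -(-15)·2²/(2·20000) = 3/2000 rad
Load 2 — triangular load w₀=18 kN/m (0→w₀ over full span):
  θ_2 = (w₀Lx²/4-w₀L²x/3-w₀x⁴/(24L))/EI = (18·6·(12/5)²/4-18·6²·(12/5)/3-18·(12/5)⁴/(24·6))/20000 = -14337/781250 rad
Superposition: θ = Σ θ_i = -105321/6250000 rad ≈ -0.016851 rad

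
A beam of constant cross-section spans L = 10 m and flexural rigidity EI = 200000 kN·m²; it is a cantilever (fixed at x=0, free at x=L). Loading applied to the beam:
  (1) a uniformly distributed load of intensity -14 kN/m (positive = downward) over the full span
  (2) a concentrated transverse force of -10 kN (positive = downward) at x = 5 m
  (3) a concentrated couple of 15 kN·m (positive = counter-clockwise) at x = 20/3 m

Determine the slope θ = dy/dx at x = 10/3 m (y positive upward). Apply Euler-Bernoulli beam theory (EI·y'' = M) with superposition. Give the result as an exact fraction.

Load 1 — uniform load w=-14 kN/m over full span:
  θ_1 = -wx(x²-3Lx+3L²)/(6EI) = -(-14)·(10/3)·((10/3)²-3·10·(10/3)+3·10²)/(6·200000) = 133/16200 rad
Load 2 — point force P=-10 kN at a=5 m (b=L-a=5):
  θ_2 = -Px(2a-x)/(2EI)  [x≤a] = -(-10)·(10/3)·(2·5-(10/3))/(2·200000) = 1/1800 rad
Load 3 — applied couple M₀=15 kN·m at a=20/3 m (b=L-a=10/3):
  θ_3 = M₀x/EI  [x≤a] = 15·(10/3)/200000 = 1/4000 rad
Superposition: θ = Σ θ_i = 2921/324000 rad ≈ 0.009015 rad

θ(10/3) = 2921/324000 rad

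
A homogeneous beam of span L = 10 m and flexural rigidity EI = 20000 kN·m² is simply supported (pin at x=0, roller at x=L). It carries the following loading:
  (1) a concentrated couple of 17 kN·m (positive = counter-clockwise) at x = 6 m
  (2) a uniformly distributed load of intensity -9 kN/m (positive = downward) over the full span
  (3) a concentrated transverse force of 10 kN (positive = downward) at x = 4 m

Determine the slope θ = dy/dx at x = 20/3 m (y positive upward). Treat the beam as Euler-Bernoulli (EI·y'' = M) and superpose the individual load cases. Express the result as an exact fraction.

Load 1 — applied couple M₀=17 kN·m at a=6 m (b=L-a=4):
  θ_1 = (M₀x²/(2L)-M₀(x-a)+C₁)/EI  [x>a] with C₁=M₀(3b²-L²)/(6L)=-221/15 = (17·(20/3)²/(2·10)-17·((20/3)-6)+(-221/15))/20000 = 527/900000 rad
Load 2 — uniform load w=-9 kN/m over full span:
  θ_2 = -w(L³-6Lx²+4x³)/(24EI) = -(-9)·(10³-6·10·(20/3)²+4·(20/3)³)/(24·20000) = -13/1440 rad
Load 3 — point force P=10 kN at a=4 m (b=L-a=6):
  θ_3 = -Pa(2L²-6Lx+3x²+a²)/(6LEI)  [x>a] = -10·4·(2·10²-6·10·(20/3)+3·(20/3)²+4²)/(6·10·20000) = 19/11250 rad
Superposition: θ = Σ θ_i = -1013/150000 rad ≈ -0.006753 rad

θ(20/3) = -1013/150000 rad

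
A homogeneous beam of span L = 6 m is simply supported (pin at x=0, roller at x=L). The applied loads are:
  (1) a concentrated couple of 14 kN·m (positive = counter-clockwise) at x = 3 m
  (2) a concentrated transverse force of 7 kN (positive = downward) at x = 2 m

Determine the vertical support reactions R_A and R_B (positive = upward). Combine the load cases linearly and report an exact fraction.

Load 1 — applied couple M₀=14 kN·m at a=3 m (b=L-a=3):
  R_A = M₀/L = 14/6 = 7/3 kN
  R_B = -M₀/L = -14/6 = -7/3 kN
Load 2 — point force P=7 kN at a=2 m (b=L-a=4):
  R_A = Pb/L = 7·4/6 = 14/3 kN
  R_B = Pa/L = 7·2/6 = 7/3 kN
Superposition: R_A = 7 kN, R_B = 0 kN

R_A = 7 kN, R_B = 0 kN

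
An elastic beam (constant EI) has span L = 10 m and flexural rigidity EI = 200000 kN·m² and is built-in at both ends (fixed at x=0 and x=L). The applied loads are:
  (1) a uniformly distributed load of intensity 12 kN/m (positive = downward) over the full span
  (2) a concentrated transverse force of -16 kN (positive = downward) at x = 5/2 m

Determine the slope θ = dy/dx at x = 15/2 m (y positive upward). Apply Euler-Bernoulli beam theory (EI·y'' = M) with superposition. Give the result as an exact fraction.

Load 1 — uniform load w=12 kN/m over full span:
  θ_1 = -wx(L-x)(L-2x)/(12EI) = -12·(15/2)·(10-(15/2))·(10-2·(15/2))/(12·200000) = 3/6400 rad
Load 2 — point force P=-16 kN at a=5/2 m (b=L-a=15/2):
  θ_2 = Pa²(L-x)(2bL-(3b+a)(L-x))/(2L³EI)  [x>a] = (-16)·(5/2)²·(10-(15/2))·(2·(15/2)·10-(3·(15/2)+(5/2))·(10-(15/2)))/(2·10³·200000) = -7/128000 rad
Superposition: θ = Σ θ_i = 53/128000 rad ≈ 0.000414 rad

θ(15/2) = 53/128000 rad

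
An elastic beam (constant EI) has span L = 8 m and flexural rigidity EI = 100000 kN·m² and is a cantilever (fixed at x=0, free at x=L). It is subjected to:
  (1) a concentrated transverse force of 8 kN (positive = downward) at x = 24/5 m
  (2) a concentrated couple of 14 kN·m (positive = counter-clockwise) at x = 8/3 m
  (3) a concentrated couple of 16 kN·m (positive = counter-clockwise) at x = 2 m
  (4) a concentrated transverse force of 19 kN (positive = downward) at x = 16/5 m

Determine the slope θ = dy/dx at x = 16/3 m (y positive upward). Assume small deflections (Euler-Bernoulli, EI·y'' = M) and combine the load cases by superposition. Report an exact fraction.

θ(16/3) = -563/468750 rad

Load 1 — point force P=8 kN at a=24/5 m (b=L-a=16/5):
  θ_1 = -Pa²/(2EI)  [x>a] = -8·(24/5)²/(2·100000) = -72/78125 rad
Load 2 — applied couple M₀=14 kN·m at a=8/3 m (b=L-a=16/3):
  θ_2 = M₀a/EI  [x>a] = 14·(8/3)/100000 = 7/18750 rad
Load 3 — applied couple M₀=16 kN·m at a=2 m (b=L-a=6):
  θ_3 = M₀a/EI  [x>a] = 16·2/100000 = 1/3125 rad
Load 4 — point force P=19 kN at a=16/5 m (b=L-a=24/5):
  θ_4 = -Pa²/(2EI)  [x>a] = -19·(16/5)²/(2·100000) = -76/78125 rad
Superposition: θ = Σ θ_i = -563/468750 rad ≈ -0.001201 rad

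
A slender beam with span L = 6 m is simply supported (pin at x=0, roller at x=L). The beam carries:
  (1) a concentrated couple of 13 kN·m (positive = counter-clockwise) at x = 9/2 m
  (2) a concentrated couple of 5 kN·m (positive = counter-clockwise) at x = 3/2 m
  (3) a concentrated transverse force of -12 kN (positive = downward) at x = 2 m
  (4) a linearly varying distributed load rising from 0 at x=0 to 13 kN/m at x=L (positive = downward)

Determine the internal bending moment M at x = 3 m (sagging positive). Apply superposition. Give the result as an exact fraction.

M(3) = 85/4 kN·m

Load 1 — applied couple M₀=13 kN·m at a=9/2 m (b=L-a=3/2):
  M_1 = M₀x/L  [x≤a] = 13·3/6 = 13/2 kN·m
Load 2 — applied couple M₀=5 kN·m at a=3/2 m (b=L-a=9/2):
  M_2 = M₀x/L - M₀  [x>a] = 5·3/6 - 5 = -5/2 kN·m
Load 3 — point force P=-12 kN at a=2 m (b=L-a=4):
  M_3 = Pa(L-x)/L  [x>a] = (-12)·2·(6-3)/6 = -12 kN·m
Load 4 — triangular load w₀=13 kN/m (0→w₀ over full span):
  M_4 = w₀Lx/6 - w₀x³/(6L) = 13·6·3/6 - 13·3³/(6·6) = 117/4 kN·m
Superposition: M = Σ M_i = 85/4 kN·m ≈ 21.250000 kN·m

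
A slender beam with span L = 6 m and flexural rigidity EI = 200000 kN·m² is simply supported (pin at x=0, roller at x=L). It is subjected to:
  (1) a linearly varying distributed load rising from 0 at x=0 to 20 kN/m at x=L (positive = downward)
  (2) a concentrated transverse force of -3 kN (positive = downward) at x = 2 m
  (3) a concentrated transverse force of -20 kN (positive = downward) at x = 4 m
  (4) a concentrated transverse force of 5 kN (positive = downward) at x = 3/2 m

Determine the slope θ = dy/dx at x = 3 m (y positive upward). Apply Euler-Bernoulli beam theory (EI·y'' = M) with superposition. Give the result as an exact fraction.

θ(3) = 253/57600000 rad

Load 1 — triangular load w₀=20 kN/m (0→w₀ over full span):
  θ_1 = -w₀(7L⁴-30L²x²+15x⁴)/(360LEI) = -20·(7·6⁴-30·6²·3²+15·3⁴)/(360·6·200000) = -21/800000 rad
Load 2 — point force P=-3 kN at a=2 m (b=L-a=4):
  θ_2 = -Pa(2L²-6Lx+3x²+a²)/(6LEI)  [x>a] = -(-3)·2·(2·6²-6·6·3+3·3²+2²)/(6·6·200000) = -1/240000 rad
Load 3 — point force P=-20 kN at a=4 m (b=L-a=2):
  θ_3 = -Pb(L²-b²-3x²)/(6LEI)  [x≤a] = -(-20)·2·(6²-2²-3·3²)/(6·6·200000) = 1/36000 rad
Load 4 — point force P=5 kN at a=3/2 m (b=L-a=9/2):
  θ_4 = -Pa(2L²-6Lx+3x²+a²)/(6LEI)  [x>a] = -5·(3/2)·(2·6²-6·6·3+3·3²+(3/2)²)/(6·6·200000) = 9/1280000 rad
Superposition: θ = Σ θ_i = 253/57600000 rad ≈ 0.000004 rad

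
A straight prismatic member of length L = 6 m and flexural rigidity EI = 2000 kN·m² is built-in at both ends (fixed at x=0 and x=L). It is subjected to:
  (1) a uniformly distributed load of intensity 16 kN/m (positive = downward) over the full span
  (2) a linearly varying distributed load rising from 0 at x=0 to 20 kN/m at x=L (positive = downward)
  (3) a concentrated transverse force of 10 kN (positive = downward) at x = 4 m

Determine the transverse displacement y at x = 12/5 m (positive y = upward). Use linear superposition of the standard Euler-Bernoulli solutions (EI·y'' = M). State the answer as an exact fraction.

Load 1 — uniform load w=16 kN/m over full span:
  y_1 = -wx²(L-x)²/(24EI) = -16·(12/5)²·(6-(12/5))²/(24·2000) = -1944/78125 m
Load 2 — triangular load w₀=20 kN/m (0→w₀ over full span):
  y_2 = -w₀x²(L-x)²(x+2L)/(120LEI) = -20·(12/5)²·(6-(12/5))²·((12/5)+2·6)/(120·6·2000) = -5832/390625 m
Load 3 — point force P=10 kN at a=4 m (b=L-a=2):
  y_3 = -Pb²x²(3aL-(3a+b)x)/(6L³EI)  [x≤a] = -10·2²·(12/5)²·(3·4·6-(3·4+2)·(12/5))/(6·6³·2000) = -32/9375 m
Superposition: y = Σ y_i = -50656/1171875 m ≈ -0.043226 m

y(12/5) = -50656/1171875 m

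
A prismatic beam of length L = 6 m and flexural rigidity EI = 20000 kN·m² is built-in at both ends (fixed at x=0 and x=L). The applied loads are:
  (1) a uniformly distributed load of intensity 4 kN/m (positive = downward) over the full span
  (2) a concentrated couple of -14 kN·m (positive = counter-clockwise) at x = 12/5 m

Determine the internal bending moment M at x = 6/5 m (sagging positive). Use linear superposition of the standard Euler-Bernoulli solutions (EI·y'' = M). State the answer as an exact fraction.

Load 1 — uniform load w=4 kN/m over full span:
  M_1 = wLx/2 - wL²/12 - wx²/2 = 4·6·(6/5)/2 - 4·6²/12 - 4·(6/5)²/2 = -12/25 kN·m
Load 2 — applied couple M₀=-14 kN·m at a=12/5 m (b=L-a=18/5):
  M_2 = R_Ax - M_A  [x≤a] with R_A=-84/25, M_A=-42/25 = (-84/25)·(6/5) - (-42/25) = -294/125 kN·m
Superposition: M = Σ M_i = -354/125 kN·m ≈ -2.832000 kN·m

M(6/5) = -354/125 kN·m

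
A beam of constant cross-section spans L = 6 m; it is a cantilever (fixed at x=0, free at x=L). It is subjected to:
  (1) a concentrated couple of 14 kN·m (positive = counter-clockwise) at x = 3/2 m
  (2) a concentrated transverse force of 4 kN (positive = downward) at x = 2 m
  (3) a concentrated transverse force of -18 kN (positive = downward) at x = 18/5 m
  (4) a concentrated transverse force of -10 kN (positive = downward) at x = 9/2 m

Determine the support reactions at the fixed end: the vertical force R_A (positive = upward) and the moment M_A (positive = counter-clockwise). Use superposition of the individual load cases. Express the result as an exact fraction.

R_A = -24 kN, M_A = -579/5 kN·m

Load 1 — applied couple M₀=14 kN·m at a=3/2 m (b=L-a=9/2):
  R_A = 0 kN
  M_A = -M₀ = -14 kN·m
Load 2 — point force P=4 kN at a=2 m (b=L-a=4):
  R_A = P = 4 kN
  M_A = Pa = 4·2 = 8 kN·m
Load 3 — point force P=-18 kN at a=18/5 m (b=L-a=12/5):
  R_A = P = (-18) = -18 kN
  M_A = Pa = (-18)·(18/5) = -324/5 kN·m
Load 4 — point force P=-10 kN at a=9/2 m (b=L-a=3/2):
  R_A = P = (-10) = -10 kN
  M_A = Pa = (-10)·(9/2) = -45 kN·m
Superposition: R_A = -24 kN, M_A = -579/5 kN·m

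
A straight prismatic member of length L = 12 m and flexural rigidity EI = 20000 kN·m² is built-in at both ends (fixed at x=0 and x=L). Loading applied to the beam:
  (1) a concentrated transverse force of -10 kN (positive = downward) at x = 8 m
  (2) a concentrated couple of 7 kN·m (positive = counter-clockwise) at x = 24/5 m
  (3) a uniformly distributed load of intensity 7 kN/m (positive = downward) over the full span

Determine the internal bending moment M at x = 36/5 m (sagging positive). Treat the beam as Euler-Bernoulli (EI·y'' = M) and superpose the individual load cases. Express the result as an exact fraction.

M(36/5) = 28564/1125 kN·m

Load 1 — point force P=-10 kN at a=8 m (b=L-a=4):
  M_1 = Pb²(3a+b)x/L³ - Pab²/L²  [x≤a] = (-10)·4²·(3·8+4)·(36/5)/12³ - (-10)·8·4²/12² = -88/9 kN·m
Load 2 — applied couple M₀=7 kN·m at a=24/5 m (b=L-a=36/5):
  M_2 = R_Ax - M_A - M₀  [x>a] with R_A=21/25, M_A=21/25 = (21/25)·(36/5) - (21/25) - 7 = -224/125 kN·m
Load 3 — uniform load w=7 kN/m over full span:
  M_3 = wLx/2 - wL²/12 - wx²/2 = 7·12·(36/5)/2 - 7·12²/12 - 7·(36/5)²/2 = 924/25 kN·m
Superposition: M = Σ M_i = 28564/1125 kN·m ≈ 25.390222 kN·m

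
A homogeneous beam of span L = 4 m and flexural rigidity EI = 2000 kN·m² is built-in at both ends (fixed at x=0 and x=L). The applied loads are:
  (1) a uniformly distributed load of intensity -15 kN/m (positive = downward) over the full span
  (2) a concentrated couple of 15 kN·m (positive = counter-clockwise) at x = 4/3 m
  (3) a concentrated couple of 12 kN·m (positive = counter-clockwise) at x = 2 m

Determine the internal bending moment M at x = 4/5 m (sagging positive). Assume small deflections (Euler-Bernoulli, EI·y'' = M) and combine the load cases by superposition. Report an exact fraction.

M(4/5) = 27/5 kN·m

Load 1 — uniform load w=-15 kN/m over full span:
  M_1 = wLx/2 - wL²/12 - wx²/2 = (-15)·4·(4/5)/2 - (-15)·4²/12 - (-15)·(4/5)²/2 = 4/5 kN·m
Load 2 — applied couple M₀=15 kN·m at a=4/3 m (b=L-a=8/3):
  M_2 = R_Ax - M_A  [x≤a] with R_A=5, M_A=0 = 5·(4/5) - 0 = 4 kN·m
Load 3 — applied couple M₀=12 kN·m at a=2 m (b=L-a=2):
  M_3 = R_Ax - M_A  [x≤a] with R_A=9/2, M_A=3 = (9/2)·(4/5) - 3 = 3/5 kN·m
Superposition: M = Σ M_i = 27/5 kN·m ≈ 5.400000 kN·m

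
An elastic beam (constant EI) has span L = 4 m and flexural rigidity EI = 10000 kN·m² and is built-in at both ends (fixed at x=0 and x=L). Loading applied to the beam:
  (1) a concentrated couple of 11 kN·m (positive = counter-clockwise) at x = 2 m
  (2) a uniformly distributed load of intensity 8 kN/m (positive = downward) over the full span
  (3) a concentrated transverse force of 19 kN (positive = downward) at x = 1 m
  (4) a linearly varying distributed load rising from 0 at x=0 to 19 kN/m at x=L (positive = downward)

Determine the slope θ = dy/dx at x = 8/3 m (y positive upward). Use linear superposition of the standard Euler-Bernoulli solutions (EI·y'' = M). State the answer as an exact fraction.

θ(8/3) = 10661/12150000 rad

Load 1 — applied couple M₀=11 kN·m at a=2 m (b=L-a=2):
  θ_1 = (R_Ax²/2 - M_Ax - M₀(x-a))/EI  [x>a] with R_A=33/8, M_A=11/4 = ((33/8)·(8/3)²/2 - (11/4)·(8/3) - 11·((8/3)-2))/10000 = 0 rad
Load 2 — uniform load w=8 kN/m over full span:
  θ_2 = -wx(L-x)(L-2x)/(12EI) = -8·(8/3)·(4-(8/3))·(4-2·(8/3))/(12·10000) = 16/50625 rad
Load 3 — point force P=19 kN at a=1 m (b=L-a=3):
  θ_3 = Pa²(L-x)(2bL-(3b+a)(L-x))/(2L³EI)  [x>a] = 19·1²·(4-(8/3))·(2·3·4-(3·3+1)·(4-(8/3)))/(2·4³·10000) = 19/90000 rad
Load 4 — triangular load w₀=19 kN/m (0→w₀ over full span):
  θ_4 = -w₀(2x(L-x)(L-2x)(x+2L)+x²(L-x)²)/(120LEI) = -19·(2·(8/3)·(4-(8/3))·(4-2·(8/3))·((8/3)+2·4)+(8/3)²·(4-(8/3))²)/(120·4·10000) = 266/759375 rad
Superposition: θ = Σ θ_i = 10661/12150000 rad ≈ 0.000877 rad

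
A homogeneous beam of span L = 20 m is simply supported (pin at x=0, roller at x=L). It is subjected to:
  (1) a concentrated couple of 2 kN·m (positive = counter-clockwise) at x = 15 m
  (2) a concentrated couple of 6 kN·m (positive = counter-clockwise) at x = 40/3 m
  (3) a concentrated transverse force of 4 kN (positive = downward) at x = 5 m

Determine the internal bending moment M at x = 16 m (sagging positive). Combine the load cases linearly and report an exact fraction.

Load 1 — applied couple M₀=2 kN·m at a=15 m (b=L-a=5):
  M_1 = M₀x/L - M₀  [x>a] = 2·16/20 - 2 = -2/5 kN·m
Load 2 — applied couple M₀=6 kN·m at a=40/3 m (b=L-a=20/3):
  M_2 = M₀x/L - M₀  [x>a] = 6·16/20 - 6 = -6/5 kN·m
Load 3 — point force P=4 kN at a=5 m (b=L-a=15):
  M_3 = Pa(L-x)/L  [x>a] = 4·5·(20-16)/20 = 4 kN·m
Superposition: M = Σ M_i = 12/5 kN·m ≈ 2.400000 kN·m

M(16) = 12/5 kN·m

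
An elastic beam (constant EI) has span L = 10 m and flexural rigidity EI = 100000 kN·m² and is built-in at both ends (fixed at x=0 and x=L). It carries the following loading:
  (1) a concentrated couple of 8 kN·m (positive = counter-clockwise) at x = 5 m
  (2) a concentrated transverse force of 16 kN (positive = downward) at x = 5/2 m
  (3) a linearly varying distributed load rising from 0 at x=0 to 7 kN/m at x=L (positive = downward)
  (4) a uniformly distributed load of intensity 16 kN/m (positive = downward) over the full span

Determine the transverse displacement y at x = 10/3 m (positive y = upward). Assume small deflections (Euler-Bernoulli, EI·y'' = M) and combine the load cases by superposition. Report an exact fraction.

y(10/3) = -404/91125 m

Load 1 — applied couple M₀=8 kN·m at a=5 m (b=L-a=5):
  y_1 = (R_Ax³/6 - M_Ax²/2)/EI  [x≤a] with R_A=6/5, M_A=2 = ((6/5)·(10/3)³/6 - 2·(10/3)²/2)/100000 = -1/27000 m
Load 2 — point force P=16 kN at a=5/2 m (b=L-a=15/2):
  y_2 = -Pa²(L-x)²(3bL-(3b+a)(L-x))/(6L³EI)  [x>a] = -16·(5/2)²·(10-(10/3))²·(3·(15/2)·10-(3·(15/2)+(5/2))·(10-(10/3)))/(6·10³·100000) = -7/16200 m
Load 3 — triangular load w₀=7 kN/m (0→w₀ over full span):
  y_3 = -w₀x²(L-x)²(x+2L)/(120LEI) = -7·(10/3)²·(10-(10/3))²·((10/3)+2·10)/(120·10·100000) = -49/72900 m
Load 4 — uniform load w=16 kN/m over full span:
  y_4 = -wx²(L-x)²/(24EI) = -16·(10/3)²·(10-(10/3))²/(24·100000) = -4/1215 m
Superposition: y = Σ y_i = -404/91125 m ≈ -0.004433 m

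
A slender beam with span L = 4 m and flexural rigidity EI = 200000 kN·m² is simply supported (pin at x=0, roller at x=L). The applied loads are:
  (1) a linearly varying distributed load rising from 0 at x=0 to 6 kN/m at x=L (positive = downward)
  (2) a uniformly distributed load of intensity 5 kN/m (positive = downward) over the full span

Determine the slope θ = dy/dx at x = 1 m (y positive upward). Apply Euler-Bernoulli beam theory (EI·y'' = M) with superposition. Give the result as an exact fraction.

Load 1 — triangular load w₀=6 kN/m (0→w₀ over full span):
  θ_1 = -w₀(7L⁴-30L²x²+15x⁴)/(360LEI) = -6·(7·4⁴-30·4²·1²+15·1⁴)/(360·4·200000) = -1327/48000000 rad
Load 2 — uniform load w=5 kN/m over full span:
  θ_2 = -w(L³-6Lx²+4x³)/(24EI) = -5·(4³-6·4·1²+4·1³)/(24·200000) = -11/240000 rad
Superposition: θ = Σ θ_i = -3527/48000000 rad ≈ -0.000073 rad

θ(1) = -3527/48000000 rad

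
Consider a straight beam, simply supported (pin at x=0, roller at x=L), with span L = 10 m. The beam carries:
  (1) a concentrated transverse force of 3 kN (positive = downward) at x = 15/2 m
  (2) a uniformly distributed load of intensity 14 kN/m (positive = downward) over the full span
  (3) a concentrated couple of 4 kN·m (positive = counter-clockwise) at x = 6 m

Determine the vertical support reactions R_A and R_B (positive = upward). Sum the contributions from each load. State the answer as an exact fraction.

Load 1 — point force P=3 kN at a=15/2 m (b=L-a=5/2):
  R_A = Pb/L = 3·(5/2)/10 = 3/4 kN
  R_B = Pa/L = 3·(15/2)/10 = 9/4 kN
Load 2 — uniform load w=14 kN/m over full span:
  R_A = wL/2 = 14·10/2 = 70 kN
  R_B = wL/2 = 14·10/2 = 70 kN
Load 3 — applied couple M₀=4 kN·m at a=6 m (b=L-a=4):
  R_A = M₀/L = 4/10 = 2/5 kN
  R_B = -M₀/L = -4/10 = -2/5 kN
Superposition: R_A = 1423/20 kN, R_B = 1437/20 kN

R_A = 1423/20 kN, R_B = 1437/20 kN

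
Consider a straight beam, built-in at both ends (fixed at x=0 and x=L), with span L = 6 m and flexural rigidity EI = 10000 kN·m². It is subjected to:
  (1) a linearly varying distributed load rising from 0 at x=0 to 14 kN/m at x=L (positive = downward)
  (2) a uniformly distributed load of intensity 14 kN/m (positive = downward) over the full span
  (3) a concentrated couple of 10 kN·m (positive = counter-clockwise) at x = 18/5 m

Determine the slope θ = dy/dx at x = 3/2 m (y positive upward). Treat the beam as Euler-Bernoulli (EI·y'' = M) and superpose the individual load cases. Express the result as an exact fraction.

Load 1 — triangular load w₀=14 kN/m (0→w₀ over full span):
  θ_1 = -w₀(2x(L-x)(L-2x)(x+2L)+x²(L-x)²)/(120LEI) = -14·(2·(3/2)·(6-(3/2))·(6-2·(3/2))·((3/2)+2·6)+(3/2)²·(6-(3/2))²)/(120·6·10000) = -7371/6400000 rad
Load 2 — uniform load w=14 kN/m over full span:
  θ_2 = -wx(L-x)(L-2x)/(12EI) = -14·(3/2)·(6-(3/2))·(6-2·(3/2))/(12·10000) = -189/80000 rad
Load 3 — applied couple M₀=10 kN·m at a=18/5 m (b=L-a=12/5):
  θ_3 = (R_Ax²/2 - M_Ax)/EI  [x≤a] with R_A=12/5, M_A=16/5 = ((12/5)·(3/2)²/2 - (16/5)·(3/2))/10000 = -21/100000 rad
Superposition: θ = Σ θ_i = -4767/1280000 rad ≈ -0.003724 rad

θ(3/2) = -4767/1280000 rad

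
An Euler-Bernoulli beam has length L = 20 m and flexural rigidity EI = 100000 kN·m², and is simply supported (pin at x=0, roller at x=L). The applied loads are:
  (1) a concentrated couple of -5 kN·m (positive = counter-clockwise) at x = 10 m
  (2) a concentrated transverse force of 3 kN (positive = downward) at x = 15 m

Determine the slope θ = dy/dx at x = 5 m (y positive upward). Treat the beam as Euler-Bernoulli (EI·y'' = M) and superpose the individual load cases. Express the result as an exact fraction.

Load 1 — applied couple M₀=-5 kN·m at a=10 m (b=L-a=10):
  θ_1 = (M₀x²/(2L)+C₁)/EI  [x≤a] with C₁=M₀(3b²-L²)/(6L)=25/6 = ((-5)·5²/(2·20)+(25/6))/100000 = 1/96000 rad
Load 2 — point force P=3 kN at a=15 m (b=L-a=5):
  θ_2 = -Pb(L²-b²-3x²)/(6LEI)  [x≤a] = -3·5·(20²-5²-3·5²)/(6·20·100000) = -3/8000 rad
Superposition: θ = Σ θ_i = -7/19200 rad ≈ -0.000365 rad

θ(5) = -7/19200 rad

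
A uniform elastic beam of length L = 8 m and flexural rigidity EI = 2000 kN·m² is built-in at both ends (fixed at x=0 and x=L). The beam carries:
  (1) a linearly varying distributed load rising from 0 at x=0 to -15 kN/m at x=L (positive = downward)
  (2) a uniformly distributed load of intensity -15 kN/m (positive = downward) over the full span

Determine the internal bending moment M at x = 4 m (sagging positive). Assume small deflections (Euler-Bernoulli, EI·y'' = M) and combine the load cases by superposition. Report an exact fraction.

M(4) = -60 kN·m

Load 1 — triangular load w₀=-15 kN/m (0→w₀ over full span):
  M_1 = 3w₀Lx/20 - w₀L²/30 - w₀x³/(6L) = 3·(-15)·8·4/20 - (-15)·8²/30 - (-15)·4³/(6·8) = -20 kN·m
Load 2 — uniform load w=-15 kN/m over full span:
  M_2 = wLx/2 - wL²/12 - wx²/2 = (-15)·8·4/2 - (-15)·8²/12 - (-15)·4²/2 = -40 kN·m
Superposition: M = Σ M_i = -60 kN·m ≈ -60.000000 kN·m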